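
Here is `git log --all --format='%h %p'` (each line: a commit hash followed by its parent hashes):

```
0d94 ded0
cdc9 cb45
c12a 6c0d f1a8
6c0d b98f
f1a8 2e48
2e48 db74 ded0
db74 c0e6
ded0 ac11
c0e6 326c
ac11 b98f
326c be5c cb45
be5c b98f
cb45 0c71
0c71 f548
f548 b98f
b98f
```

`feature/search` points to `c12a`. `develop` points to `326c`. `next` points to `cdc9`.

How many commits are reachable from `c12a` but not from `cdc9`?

Reachable from c12a: {0c71, 2e48, 326c, 6c0d, ac11, b98f, be5c, c0e6, c12a, cb45, db74, ded0, f1a8, f548}.
Reachable from cdc9: {0c71, b98f, cb45, cdc9, f548}.
In c12a's history but not cdc9's: {2e48, 326c, 6c0d, ac11, be5c, c0e6, c12a, db74, ded0, f1a8} — 10 commits.

10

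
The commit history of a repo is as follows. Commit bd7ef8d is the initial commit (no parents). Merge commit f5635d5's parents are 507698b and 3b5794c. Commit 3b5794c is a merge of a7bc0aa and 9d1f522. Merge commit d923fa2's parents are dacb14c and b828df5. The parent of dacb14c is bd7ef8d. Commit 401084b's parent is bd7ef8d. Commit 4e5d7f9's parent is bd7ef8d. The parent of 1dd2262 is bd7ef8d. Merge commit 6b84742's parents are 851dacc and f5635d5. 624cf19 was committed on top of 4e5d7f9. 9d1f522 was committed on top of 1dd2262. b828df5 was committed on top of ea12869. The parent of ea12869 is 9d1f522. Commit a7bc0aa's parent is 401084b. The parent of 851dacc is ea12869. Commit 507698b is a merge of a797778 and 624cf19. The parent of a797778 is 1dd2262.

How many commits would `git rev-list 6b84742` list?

14

Walking parent pointers from 6b84742: reachable set = {1dd2262, 3b5794c, 401084b, 4e5d7f9, 507698b, 624cf19, 6b84742, 851dacc, 9d1f522, a797778, a7bc0aa, bd7ef8d, ea12869, f5635d5}.
That is 14 commits.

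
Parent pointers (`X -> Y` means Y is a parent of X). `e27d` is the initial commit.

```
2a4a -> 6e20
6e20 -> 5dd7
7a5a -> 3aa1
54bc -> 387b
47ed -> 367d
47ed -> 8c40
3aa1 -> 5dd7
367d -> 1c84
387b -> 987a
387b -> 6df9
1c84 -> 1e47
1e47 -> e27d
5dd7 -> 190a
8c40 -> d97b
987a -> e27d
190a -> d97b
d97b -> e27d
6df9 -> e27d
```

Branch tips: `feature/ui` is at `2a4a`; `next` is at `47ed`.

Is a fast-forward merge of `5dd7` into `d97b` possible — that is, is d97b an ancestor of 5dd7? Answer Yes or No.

Yes

A fast-forward from d97b to 5dd7 is possible iff d97b is an ancestor of 5dd7.
Ancestors of 5dd7: {190a, 5dd7, d97b, e27d}.
d97b is among them, so fast-forward is possible.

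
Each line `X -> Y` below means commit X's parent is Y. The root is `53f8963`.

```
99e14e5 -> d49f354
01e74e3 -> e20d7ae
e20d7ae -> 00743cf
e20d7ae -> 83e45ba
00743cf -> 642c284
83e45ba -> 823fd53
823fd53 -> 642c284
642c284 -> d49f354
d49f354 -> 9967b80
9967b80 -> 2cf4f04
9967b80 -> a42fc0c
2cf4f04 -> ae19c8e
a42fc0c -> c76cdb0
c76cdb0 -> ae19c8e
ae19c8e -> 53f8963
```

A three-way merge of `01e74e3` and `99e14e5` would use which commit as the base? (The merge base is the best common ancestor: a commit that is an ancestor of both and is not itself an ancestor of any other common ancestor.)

d49f354

Ancestors of 01e74e3: {00743cf, 01e74e3, 2cf4f04, 53f8963, 642c284, 823fd53, 83e45ba, 9967b80, a42fc0c, ae19c8e, c76cdb0, d49f354, e20d7ae}.
Ancestors of 99e14e5: {2cf4f04, 53f8963, 9967b80, 99e14e5, a42fc0c, ae19c8e, c76cdb0, d49f354}.
Common ancestors: {2cf4f04, 53f8963, 9967b80, a42fc0c, ae19c8e, c76cdb0, d49f354}.
Among these, d49f354 is not an ancestor of any other common ancestor — it is the merge base.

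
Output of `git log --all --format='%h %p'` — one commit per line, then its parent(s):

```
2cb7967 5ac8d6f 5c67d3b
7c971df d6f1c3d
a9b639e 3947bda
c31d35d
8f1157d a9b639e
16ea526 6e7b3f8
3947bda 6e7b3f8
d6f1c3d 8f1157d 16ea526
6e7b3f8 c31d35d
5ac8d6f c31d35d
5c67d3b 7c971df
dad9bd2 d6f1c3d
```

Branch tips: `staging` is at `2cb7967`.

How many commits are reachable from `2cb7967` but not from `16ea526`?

8

Reachable from 2cb7967: {16ea526, 2cb7967, 3947bda, 5ac8d6f, 5c67d3b, 6e7b3f8, 7c971df, 8f1157d, a9b639e, c31d35d, d6f1c3d}.
Reachable from 16ea526: {16ea526, 6e7b3f8, c31d35d}.
In 2cb7967's history but not 16ea526's: {2cb7967, 3947bda, 5ac8d6f, 5c67d3b, 7c971df, 8f1157d, a9b639e, d6f1c3d} — 8 commits.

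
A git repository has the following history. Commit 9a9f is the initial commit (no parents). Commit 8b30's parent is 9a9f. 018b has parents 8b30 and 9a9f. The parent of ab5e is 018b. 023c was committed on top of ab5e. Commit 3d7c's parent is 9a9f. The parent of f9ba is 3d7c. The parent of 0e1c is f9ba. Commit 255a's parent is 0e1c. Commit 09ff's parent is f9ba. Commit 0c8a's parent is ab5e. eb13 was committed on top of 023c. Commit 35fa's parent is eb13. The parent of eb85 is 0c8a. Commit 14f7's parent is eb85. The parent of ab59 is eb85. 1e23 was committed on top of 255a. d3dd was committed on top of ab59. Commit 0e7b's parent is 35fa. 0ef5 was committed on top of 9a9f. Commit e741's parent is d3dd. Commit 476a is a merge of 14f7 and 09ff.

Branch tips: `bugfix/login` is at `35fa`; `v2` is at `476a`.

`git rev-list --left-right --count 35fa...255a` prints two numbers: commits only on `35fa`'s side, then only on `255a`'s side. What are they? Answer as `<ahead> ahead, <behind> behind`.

Reachable from 35fa: {018b, 023c, 35fa, 8b30, 9a9f, ab5e, eb13}.
Reachable from 255a: {0e1c, 255a, 3d7c, 9a9f, f9ba}.
Only in 35fa's history (ahead): {018b, 023c, 35fa, 8b30, ab5e, eb13} — 6.
Only in 255a's history (behind): {0e1c, 255a, 3d7c, f9ba} — 4.

6 ahead, 4 behind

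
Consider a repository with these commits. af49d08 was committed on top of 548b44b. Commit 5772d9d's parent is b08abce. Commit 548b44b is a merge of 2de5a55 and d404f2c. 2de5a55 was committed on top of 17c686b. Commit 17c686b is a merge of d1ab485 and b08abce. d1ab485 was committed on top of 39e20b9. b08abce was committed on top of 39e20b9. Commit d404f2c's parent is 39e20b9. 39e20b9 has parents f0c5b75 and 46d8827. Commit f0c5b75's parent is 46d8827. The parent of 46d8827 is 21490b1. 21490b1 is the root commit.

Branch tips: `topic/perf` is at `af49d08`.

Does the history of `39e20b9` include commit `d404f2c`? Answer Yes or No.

Ancestors of 39e20b9: {21490b1, 39e20b9, 46d8827, f0c5b75}.
d404f2c is not in that set, so it is not an ancestor of 39e20b9.

No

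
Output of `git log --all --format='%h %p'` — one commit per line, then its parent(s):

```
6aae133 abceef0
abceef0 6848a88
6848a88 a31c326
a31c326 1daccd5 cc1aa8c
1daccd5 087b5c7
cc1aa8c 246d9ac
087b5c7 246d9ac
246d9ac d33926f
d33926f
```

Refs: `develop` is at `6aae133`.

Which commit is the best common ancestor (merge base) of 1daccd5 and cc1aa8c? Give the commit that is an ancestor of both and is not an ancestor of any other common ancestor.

246d9ac

Ancestors of 1daccd5: {087b5c7, 1daccd5, 246d9ac, d33926f}.
Ancestors of cc1aa8c: {246d9ac, cc1aa8c, d33926f}.
Common ancestors: {246d9ac, d33926f}.
Among these, 246d9ac is not an ancestor of any other common ancestor — it is the merge base.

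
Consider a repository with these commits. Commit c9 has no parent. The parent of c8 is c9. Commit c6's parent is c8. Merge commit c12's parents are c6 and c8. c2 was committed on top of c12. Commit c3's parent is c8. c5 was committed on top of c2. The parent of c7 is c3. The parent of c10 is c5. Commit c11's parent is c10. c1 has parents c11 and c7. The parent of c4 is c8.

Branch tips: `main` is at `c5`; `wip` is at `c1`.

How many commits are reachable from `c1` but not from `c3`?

8

Reachable from c1: {c1, c10, c11, c12, c2, c3, c5, c6, c7, c8, c9}.
Reachable from c3: {c3, c8, c9}.
In c1's history but not c3's: {c1, c10, c11, c12, c2, c5, c6, c7} — 8 commits.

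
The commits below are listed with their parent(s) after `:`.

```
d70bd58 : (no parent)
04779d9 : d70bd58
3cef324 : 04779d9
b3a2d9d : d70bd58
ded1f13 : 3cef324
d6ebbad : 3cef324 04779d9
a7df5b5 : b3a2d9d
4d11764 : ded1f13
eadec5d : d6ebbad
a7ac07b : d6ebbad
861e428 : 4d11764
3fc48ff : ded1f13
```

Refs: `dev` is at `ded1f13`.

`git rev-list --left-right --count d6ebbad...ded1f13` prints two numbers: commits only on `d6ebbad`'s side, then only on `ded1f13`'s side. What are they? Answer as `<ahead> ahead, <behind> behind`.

Reachable from d6ebbad: {04779d9, 3cef324, d6ebbad, d70bd58}.
Reachable from ded1f13: {04779d9, 3cef324, d70bd58, ded1f13}.
Only in d6ebbad's history (ahead): {d6ebbad} — 1.
Only in ded1f13's history (behind): {ded1f13} — 1.

1 ahead, 1 behind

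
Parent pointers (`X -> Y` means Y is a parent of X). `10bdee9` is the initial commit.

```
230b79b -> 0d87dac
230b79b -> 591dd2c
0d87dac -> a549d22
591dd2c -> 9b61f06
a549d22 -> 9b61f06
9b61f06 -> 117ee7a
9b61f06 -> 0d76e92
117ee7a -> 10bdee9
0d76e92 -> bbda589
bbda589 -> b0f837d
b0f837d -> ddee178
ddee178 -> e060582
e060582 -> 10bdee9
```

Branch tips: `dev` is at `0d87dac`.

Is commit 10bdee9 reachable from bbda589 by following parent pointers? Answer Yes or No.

Yes

Ancestors of bbda589 (commits reachable by following parents): {10bdee9, b0f837d, bbda589, ddee178, e060582}.
10bdee9 is in that set, so it is an ancestor of bbda589.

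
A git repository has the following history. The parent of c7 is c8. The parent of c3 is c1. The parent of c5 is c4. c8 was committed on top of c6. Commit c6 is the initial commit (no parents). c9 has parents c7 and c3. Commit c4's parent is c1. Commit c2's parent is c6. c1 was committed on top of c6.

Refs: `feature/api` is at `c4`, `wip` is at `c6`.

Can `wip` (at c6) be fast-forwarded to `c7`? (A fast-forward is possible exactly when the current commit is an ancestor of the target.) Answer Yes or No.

Yes

A fast-forward from c6 to c7 is possible iff c6 is an ancestor of c7.
Ancestors of c7: {c6, c7, c8}.
c6 is among them, so fast-forward is possible.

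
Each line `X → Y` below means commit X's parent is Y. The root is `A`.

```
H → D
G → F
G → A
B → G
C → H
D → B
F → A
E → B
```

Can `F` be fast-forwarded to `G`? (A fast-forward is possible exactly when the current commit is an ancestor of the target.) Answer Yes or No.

A fast-forward from F to G is possible iff F is an ancestor of G.
Ancestors of G: {A, F, G}.
F is among them, so fast-forward is possible.

Yes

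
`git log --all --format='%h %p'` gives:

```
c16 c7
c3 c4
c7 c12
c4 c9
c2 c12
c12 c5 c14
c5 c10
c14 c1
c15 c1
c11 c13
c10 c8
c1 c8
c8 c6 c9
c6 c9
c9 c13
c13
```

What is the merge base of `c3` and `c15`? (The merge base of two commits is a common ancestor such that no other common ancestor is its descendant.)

Ancestors of c3: {c13, c3, c4, c9}.
Ancestors of c15: {c1, c13, c15, c6, c8, c9}.
Common ancestors: {c13, c9}.
Among these, c9 is not an ancestor of any other common ancestor — it is the merge base.

c9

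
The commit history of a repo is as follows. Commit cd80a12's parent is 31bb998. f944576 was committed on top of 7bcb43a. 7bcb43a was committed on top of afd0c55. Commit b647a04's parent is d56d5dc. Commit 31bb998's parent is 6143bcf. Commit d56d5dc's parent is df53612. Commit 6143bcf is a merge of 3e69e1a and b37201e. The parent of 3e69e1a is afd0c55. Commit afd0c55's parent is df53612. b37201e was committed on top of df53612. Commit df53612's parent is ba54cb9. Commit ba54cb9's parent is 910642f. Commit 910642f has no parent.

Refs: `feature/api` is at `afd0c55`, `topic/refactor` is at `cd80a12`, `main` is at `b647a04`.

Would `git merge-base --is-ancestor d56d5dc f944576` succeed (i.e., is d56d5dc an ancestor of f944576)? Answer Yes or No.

No

Ancestors of f944576: {7bcb43a, 910642f, afd0c55, ba54cb9, df53612, f944576}.
d56d5dc is not in that set, so it is not an ancestor of f944576.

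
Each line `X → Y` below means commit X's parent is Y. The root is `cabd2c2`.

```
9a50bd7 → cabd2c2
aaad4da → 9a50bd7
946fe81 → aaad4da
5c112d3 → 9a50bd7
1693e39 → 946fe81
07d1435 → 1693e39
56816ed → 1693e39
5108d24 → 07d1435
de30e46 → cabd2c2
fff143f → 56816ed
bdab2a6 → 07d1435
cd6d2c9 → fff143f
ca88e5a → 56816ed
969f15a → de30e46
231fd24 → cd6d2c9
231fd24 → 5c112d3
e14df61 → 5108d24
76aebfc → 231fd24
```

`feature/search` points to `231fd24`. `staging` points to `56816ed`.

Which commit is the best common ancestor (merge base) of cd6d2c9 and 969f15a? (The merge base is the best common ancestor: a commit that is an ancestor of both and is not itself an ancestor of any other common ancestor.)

cabd2c2

Ancestors of cd6d2c9: {1693e39, 56816ed, 946fe81, 9a50bd7, aaad4da, cabd2c2, cd6d2c9, fff143f}.
Ancestors of 969f15a: {969f15a, cabd2c2, de30e46}.
Common ancestors: {cabd2c2}.
The only common ancestor is cabd2c2, so it is the merge base.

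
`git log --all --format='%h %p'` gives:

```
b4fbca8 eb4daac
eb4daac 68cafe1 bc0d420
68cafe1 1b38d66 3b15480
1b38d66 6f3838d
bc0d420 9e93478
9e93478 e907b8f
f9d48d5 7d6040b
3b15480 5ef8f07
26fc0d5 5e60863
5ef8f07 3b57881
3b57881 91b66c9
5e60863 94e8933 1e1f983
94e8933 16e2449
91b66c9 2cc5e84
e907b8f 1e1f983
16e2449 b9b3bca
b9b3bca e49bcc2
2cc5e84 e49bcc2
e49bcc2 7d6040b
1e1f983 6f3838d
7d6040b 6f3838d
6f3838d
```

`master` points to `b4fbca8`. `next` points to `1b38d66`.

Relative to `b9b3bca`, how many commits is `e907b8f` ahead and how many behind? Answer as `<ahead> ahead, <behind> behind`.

2 ahead, 3 behind

Reachable from e907b8f: {1e1f983, 6f3838d, e907b8f}.
Reachable from b9b3bca: {6f3838d, 7d6040b, b9b3bca, e49bcc2}.
Only in e907b8f's history (ahead): {1e1f983, e907b8f} — 2.
Only in b9b3bca's history (behind): {7d6040b, b9b3bca, e49bcc2} — 3.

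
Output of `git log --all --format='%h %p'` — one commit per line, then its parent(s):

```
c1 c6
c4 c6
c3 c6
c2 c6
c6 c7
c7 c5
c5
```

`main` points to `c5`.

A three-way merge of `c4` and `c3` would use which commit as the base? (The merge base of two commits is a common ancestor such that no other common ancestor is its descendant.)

Ancestors of c4: {c4, c5, c6, c7}.
Ancestors of c3: {c3, c5, c6, c7}.
Common ancestors: {c5, c6, c7}.
Among these, c6 is not an ancestor of any other common ancestor — it is the merge base.

c6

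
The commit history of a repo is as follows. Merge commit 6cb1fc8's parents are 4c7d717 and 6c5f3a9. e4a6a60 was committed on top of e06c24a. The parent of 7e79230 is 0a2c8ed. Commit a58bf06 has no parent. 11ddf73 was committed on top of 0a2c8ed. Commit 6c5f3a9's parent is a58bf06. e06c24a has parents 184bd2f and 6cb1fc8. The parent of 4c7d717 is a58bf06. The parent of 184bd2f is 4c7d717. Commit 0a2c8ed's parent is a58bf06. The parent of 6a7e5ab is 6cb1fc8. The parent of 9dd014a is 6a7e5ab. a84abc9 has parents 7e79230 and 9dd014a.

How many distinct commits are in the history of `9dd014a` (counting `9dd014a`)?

6

Walking parent pointers from 9dd014a: reachable set = {4c7d717, 6a7e5ab, 6c5f3a9, 6cb1fc8, 9dd014a, a58bf06}.
That is 6 commits.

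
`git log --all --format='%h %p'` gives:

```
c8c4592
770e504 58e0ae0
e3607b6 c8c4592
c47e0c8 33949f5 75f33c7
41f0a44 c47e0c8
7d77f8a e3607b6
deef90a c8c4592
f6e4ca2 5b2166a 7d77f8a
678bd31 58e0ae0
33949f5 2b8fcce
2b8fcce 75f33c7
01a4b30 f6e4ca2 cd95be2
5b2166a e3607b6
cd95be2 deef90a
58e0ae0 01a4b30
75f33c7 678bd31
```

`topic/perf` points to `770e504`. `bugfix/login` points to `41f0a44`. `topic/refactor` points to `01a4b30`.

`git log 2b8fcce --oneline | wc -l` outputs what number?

12

Walking parent pointers from 2b8fcce: reachable set = {01a4b30, 2b8fcce, 58e0ae0, 5b2166a, 678bd31, 75f33c7, 7d77f8a, c8c4592, cd95be2, deef90a, e3607b6, f6e4ca2}.
That is 12 commits.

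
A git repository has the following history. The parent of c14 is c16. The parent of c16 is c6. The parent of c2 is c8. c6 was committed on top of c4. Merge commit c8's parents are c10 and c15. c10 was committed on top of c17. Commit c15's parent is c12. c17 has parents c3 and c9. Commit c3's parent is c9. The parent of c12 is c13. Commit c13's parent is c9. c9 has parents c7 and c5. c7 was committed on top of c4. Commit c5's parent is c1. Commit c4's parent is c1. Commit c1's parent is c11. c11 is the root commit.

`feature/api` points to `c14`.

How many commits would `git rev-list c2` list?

14

Walking parent pointers from c2: reachable set = {c1, c10, c11, c12, c13, c15, c17, c2, c3, c4, c5, c7, c8, c9}.
That is 14 commits.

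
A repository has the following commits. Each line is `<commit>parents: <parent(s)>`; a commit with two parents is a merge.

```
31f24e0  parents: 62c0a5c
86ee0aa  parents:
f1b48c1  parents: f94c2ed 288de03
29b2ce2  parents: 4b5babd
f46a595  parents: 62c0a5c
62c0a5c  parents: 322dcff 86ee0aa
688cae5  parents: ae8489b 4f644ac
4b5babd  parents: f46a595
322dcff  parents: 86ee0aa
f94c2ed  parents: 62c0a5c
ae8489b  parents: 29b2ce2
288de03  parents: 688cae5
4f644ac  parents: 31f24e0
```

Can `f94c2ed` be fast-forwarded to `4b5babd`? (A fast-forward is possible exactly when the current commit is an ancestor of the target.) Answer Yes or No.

A fast-forward from f94c2ed to 4b5babd is possible iff f94c2ed is an ancestor of 4b5babd.
Ancestors of 4b5babd: {322dcff, 4b5babd, 62c0a5c, 86ee0aa, f46a595}.
f94c2ed is not among them, so fast-forward is not possible.

No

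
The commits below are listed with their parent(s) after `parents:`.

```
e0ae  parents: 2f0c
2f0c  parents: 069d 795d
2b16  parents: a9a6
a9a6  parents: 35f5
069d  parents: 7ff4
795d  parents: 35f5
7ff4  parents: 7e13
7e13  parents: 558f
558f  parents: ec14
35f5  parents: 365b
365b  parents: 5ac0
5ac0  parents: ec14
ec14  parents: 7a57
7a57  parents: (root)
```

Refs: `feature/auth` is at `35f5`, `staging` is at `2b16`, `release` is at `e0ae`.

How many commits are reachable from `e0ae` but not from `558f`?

9

Reachable from e0ae: {069d, 2f0c, 35f5, 365b, 558f, 5ac0, 795d, 7a57, 7e13, 7ff4, e0ae, ec14}.
Reachable from 558f: {558f, 7a57, ec14}.
In e0ae's history but not 558f's: {069d, 2f0c, 35f5, 365b, 5ac0, 795d, 7e13, 7ff4, e0ae} — 9 commits.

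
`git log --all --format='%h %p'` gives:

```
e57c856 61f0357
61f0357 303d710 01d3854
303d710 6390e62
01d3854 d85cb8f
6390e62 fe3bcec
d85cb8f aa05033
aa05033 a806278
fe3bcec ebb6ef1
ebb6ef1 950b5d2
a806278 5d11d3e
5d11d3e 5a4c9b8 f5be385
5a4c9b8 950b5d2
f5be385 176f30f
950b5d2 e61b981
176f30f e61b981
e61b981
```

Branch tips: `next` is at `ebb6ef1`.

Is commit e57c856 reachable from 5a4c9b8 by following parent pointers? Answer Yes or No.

Ancestors of 5a4c9b8: {5a4c9b8, 950b5d2, e61b981}.
e57c856 is not in that set, so it is not an ancestor of 5a4c9b8.

No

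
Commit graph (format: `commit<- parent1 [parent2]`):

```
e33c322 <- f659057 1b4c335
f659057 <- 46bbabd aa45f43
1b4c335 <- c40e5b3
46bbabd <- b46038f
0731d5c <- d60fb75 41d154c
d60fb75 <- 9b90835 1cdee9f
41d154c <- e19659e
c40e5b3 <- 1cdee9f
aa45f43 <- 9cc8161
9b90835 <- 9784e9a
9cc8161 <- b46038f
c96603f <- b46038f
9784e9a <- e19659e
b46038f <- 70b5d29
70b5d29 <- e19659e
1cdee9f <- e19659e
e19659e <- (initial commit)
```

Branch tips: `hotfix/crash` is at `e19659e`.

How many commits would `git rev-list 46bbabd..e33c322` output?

Reachable from e33c322: {1b4c335, 1cdee9f, 46bbabd, 70b5d29, 9cc8161, aa45f43, b46038f, c40e5b3, e19659e, e33c322, f659057}.
Reachable from 46bbabd: {46bbabd, 70b5d29, b46038f, e19659e}.
In e33c322's history but not 46bbabd's: {1b4c335, 1cdee9f, 9cc8161, aa45f43, c40e5b3, e33c322, f659057} — 7 commits.

7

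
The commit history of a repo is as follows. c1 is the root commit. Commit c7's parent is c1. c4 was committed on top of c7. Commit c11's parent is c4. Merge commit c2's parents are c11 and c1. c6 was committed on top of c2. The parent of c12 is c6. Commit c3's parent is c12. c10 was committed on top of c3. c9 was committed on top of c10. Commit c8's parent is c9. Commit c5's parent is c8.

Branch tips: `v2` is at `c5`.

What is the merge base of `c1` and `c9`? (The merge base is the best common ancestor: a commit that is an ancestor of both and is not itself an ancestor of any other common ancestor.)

Ancestors of c1: {c1}.
Ancestors of c9: {c1, c10, c11, c12, c2, c3, c4, c6, c7, c9}.
Common ancestors: {c1}.
The only common ancestor is c1, so it is the merge base.

c1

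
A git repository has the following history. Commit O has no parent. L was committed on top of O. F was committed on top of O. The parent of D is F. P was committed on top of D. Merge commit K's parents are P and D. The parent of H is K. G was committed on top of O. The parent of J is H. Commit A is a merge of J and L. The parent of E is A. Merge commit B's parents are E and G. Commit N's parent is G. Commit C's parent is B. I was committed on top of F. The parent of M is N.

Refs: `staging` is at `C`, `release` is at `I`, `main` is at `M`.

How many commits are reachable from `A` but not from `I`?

7

Reachable from A: {A, D, F, H, J, K, L, O, P}.
Reachable from I: {F, I, O}.
In A's history but not I's: {A, D, H, J, K, L, P} — 7 commits.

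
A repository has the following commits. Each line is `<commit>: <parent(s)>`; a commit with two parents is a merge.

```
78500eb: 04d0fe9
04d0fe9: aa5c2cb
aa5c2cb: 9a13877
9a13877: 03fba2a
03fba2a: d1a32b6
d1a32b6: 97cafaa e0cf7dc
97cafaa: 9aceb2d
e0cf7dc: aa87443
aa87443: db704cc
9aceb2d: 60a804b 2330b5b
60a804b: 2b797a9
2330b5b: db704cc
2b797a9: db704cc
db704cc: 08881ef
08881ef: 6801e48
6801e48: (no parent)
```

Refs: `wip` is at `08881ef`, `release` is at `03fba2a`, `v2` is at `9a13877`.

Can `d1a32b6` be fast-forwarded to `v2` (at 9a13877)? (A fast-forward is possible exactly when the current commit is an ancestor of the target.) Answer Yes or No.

Yes

A fast-forward from d1a32b6 to 9a13877 is possible iff d1a32b6 is an ancestor of 9a13877.
Ancestors of 9a13877: {03fba2a, 08881ef, 2330b5b, 2b797a9, 60a804b, 6801e48, 97cafaa, 9a13877, 9aceb2d, aa87443, d1a32b6, db704cc, e0cf7dc}.
d1a32b6 is among them, so fast-forward is possible.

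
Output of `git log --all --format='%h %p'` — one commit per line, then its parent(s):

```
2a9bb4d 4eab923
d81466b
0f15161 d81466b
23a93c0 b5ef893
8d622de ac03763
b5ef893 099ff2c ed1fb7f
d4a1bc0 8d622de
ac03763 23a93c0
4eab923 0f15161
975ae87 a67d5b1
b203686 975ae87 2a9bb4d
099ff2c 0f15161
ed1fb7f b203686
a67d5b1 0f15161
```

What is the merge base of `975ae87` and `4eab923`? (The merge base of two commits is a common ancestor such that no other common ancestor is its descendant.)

0f15161

Ancestors of 975ae87: {0f15161, 975ae87, a67d5b1, d81466b}.
Ancestors of 4eab923: {0f15161, 4eab923, d81466b}.
Common ancestors: {0f15161, d81466b}.
Among these, 0f15161 is not an ancestor of any other common ancestor — it is the merge base.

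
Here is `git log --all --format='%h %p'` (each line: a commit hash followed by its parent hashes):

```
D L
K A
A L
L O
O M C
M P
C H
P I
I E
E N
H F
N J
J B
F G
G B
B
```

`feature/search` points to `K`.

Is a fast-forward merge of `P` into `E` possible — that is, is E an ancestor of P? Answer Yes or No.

A fast-forward from E to P is possible iff E is an ancestor of P.
Ancestors of P: {B, E, I, J, N, P}.
E is among them, so fast-forward is possible.

Yes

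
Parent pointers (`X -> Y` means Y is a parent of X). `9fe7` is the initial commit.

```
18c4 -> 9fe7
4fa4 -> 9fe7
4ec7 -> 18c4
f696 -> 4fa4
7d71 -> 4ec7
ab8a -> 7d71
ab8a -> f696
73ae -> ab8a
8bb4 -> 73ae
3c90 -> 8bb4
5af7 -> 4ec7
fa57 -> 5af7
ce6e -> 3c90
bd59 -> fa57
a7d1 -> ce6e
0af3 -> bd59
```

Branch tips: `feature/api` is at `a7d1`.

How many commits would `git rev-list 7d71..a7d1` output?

Reachable from a7d1: {18c4, 3c90, 4ec7, 4fa4, 73ae, 7d71, 8bb4, 9fe7, a7d1, ab8a, ce6e, f696}.
Reachable from 7d71: {18c4, 4ec7, 7d71, 9fe7}.
In a7d1's history but not 7d71's: {3c90, 4fa4, 73ae, 8bb4, a7d1, ab8a, ce6e, f696} — 8 commits.

8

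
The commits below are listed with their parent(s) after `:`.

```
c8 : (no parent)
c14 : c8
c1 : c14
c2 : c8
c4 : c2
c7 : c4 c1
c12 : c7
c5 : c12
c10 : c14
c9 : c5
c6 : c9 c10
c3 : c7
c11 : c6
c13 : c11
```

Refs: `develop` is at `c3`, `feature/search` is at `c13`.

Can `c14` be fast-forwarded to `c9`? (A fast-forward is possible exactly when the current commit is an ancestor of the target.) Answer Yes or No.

Yes

A fast-forward from c14 to c9 is possible iff c14 is an ancestor of c9.
Ancestors of c9: {c1, c12, c14, c2, c4, c5, c7, c8, c9}.
c14 is among them, so fast-forward is possible.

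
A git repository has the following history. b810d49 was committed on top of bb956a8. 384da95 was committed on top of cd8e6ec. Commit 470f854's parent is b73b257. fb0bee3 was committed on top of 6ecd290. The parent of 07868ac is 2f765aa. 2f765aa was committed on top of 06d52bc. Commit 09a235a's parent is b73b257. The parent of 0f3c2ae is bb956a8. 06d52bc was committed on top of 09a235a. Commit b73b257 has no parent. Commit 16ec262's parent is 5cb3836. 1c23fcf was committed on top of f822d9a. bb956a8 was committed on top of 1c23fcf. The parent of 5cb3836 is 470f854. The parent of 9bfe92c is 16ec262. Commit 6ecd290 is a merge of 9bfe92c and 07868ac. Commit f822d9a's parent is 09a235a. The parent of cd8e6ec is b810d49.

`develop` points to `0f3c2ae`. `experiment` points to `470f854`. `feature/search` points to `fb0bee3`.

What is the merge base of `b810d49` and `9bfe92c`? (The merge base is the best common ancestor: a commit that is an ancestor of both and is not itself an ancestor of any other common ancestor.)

b73b257

Ancestors of b810d49: {09a235a, 1c23fcf, b73b257, b810d49, bb956a8, f822d9a}.
Ancestors of 9bfe92c: {16ec262, 470f854, 5cb3836, 9bfe92c, b73b257}.
Common ancestors: {b73b257}.
The only common ancestor is b73b257, so it is the merge base.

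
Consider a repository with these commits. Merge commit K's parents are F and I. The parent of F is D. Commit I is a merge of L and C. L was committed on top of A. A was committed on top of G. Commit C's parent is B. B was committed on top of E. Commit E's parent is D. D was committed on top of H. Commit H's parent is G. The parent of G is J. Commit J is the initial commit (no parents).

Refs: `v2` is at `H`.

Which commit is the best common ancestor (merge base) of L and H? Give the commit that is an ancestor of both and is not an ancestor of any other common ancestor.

Ancestors of L: {A, G, J, L}.
Ancestors of H: {G, H, J}.
Common ancestors: {G, J}.
Among these, G is not an ancestor of any other common ancestor — it is the merge base.

G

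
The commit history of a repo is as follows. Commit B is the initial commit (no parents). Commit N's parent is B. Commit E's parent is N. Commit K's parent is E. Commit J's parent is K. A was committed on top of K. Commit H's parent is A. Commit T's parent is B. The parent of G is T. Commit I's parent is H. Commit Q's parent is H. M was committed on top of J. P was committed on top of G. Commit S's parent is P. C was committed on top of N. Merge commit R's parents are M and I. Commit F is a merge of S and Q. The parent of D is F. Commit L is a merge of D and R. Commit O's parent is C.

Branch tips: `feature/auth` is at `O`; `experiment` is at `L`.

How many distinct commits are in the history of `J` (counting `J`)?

5

Walking parent pointers from J: reachable set = {B, E, J, K, N}.
That is 5 commits.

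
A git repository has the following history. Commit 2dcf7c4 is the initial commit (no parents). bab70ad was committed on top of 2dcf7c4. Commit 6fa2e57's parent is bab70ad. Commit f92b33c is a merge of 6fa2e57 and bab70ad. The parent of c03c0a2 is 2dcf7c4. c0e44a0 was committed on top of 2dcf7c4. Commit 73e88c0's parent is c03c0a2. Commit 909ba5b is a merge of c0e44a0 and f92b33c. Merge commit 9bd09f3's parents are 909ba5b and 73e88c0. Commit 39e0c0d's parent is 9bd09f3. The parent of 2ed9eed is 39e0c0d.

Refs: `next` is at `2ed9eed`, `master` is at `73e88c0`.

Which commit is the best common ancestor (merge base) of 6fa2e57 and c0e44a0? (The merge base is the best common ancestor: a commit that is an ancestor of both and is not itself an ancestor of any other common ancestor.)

Ancestors of 6fa2e57: {2dcf7c4, 6fa2e57, bab70ad}.
Ancestors of c0e44a0: {2dcf7c4, c0e44a0}.
Common ancestors: {2dcf7c4}.
The only common ancestor is 2dcf7c4, so it is the merge base.

2dcf7c4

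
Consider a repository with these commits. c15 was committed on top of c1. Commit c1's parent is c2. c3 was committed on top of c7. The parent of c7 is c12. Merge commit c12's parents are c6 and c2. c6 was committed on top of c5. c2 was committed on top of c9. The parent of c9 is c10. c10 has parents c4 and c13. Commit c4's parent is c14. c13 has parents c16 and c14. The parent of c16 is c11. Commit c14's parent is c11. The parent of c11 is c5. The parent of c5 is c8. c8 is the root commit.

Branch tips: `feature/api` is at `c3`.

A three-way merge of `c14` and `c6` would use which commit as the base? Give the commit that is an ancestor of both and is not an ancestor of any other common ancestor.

c5

Ancestors of c14: {c11, c14, c5, c8}.
Ancestors of c6: {c5, c6, c8}.
Common ancestors: {c5, c8}.
Among these, c5 is not an ancestor of any other common ancestor — it is the merge base.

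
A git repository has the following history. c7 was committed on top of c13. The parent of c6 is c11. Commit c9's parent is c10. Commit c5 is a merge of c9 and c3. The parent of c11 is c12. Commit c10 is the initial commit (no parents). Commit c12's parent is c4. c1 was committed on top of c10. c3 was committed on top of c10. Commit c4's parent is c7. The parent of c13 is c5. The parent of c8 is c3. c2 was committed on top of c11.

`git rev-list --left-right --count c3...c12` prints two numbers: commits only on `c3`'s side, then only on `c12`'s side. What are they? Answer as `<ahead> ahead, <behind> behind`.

0 ahead, 6 behind

Reachable from c3: {c10, c3}.
Reachable from c12: {c10, c12, c13, c3, c4, c5, c7, c9}.
Only in c3's history (ahead): {} — 0.
Only in c12's history (behind): {c12, c13, c4, c5, c7, c9} — 6.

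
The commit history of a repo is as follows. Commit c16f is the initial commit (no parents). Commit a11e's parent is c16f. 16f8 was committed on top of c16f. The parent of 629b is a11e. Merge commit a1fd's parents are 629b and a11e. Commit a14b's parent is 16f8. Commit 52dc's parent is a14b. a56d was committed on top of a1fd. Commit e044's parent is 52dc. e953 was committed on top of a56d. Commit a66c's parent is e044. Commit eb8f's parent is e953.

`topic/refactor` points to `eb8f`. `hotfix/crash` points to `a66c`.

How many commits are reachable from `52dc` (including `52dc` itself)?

4

Walking parent pointers from 52dc: reachable set = {16f8, 52dc, a14b, c16f}.
That is 4 commits.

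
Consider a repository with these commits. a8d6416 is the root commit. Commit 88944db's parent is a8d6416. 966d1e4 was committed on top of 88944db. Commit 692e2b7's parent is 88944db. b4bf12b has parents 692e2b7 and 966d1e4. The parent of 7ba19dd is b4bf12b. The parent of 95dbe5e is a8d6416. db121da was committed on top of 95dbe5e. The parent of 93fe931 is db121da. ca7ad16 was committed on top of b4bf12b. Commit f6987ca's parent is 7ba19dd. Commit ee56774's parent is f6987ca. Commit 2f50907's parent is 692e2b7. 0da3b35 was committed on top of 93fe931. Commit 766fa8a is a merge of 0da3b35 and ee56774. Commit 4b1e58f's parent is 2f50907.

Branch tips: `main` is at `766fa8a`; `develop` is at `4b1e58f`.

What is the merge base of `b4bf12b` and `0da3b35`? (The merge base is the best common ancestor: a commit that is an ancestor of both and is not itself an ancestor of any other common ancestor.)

a8d6416

Ancestors of b4bf12b: {692e2b7, 88944db, 966d1e4, a8d6416, b4bf12b}.
Ancestors of 0da3b35: {0da3b35, 93fe931, 95dbe5e, a8d6416, db121da}.
Common ancestors: {a8d6416}.
The only common ancestor is a8d6416, so it is the merge base.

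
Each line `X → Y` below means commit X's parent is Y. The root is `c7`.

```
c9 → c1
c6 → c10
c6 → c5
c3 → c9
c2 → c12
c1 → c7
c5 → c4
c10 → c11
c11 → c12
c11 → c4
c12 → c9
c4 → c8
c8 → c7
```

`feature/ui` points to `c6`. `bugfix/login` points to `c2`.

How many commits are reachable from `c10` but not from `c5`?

Reachable from c10: {c1, c10, c11, c12, c4, c7, c8, c9}.
Reachable from c5: {c4, c5, c7, c8}.
In c10's history but not c5's: {c1, c10, c11, c12, c9} — 5 commits.

5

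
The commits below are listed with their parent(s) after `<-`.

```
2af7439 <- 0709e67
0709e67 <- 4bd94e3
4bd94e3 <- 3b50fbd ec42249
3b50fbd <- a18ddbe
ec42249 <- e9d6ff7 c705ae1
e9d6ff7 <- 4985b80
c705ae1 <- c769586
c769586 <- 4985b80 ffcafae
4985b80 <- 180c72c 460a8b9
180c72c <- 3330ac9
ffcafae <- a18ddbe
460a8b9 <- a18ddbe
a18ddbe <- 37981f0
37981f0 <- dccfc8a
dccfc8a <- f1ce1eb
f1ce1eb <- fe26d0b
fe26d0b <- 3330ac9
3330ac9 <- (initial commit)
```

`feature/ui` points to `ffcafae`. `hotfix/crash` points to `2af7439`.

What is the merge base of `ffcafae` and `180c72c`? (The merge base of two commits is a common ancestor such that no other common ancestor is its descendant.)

3330ac9

Ancestors of ffcafae: {3330ac9, 37981f0, a18ddbe, dccfc8a, f1ce1eb, fe26d0b, ffcafae}.
Ancestors of 180c72c: {180c72c, 3330ac9}.
Common ancestors: {3330ac9}.
The only common ancestor is 3330ac9, so it is the merge base.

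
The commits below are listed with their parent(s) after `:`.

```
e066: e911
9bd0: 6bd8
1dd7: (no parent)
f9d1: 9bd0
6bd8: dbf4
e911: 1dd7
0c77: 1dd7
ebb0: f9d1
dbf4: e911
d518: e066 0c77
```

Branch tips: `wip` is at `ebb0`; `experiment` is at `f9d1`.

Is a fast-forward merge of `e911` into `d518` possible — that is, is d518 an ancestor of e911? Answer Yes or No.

No

A fast-forward from d518 to e911 is possible iff d518 is an ancestor of e911.
Ancestors of e911: {1dd7, e911}.
d518 is not among them, so fast-forward is not possible.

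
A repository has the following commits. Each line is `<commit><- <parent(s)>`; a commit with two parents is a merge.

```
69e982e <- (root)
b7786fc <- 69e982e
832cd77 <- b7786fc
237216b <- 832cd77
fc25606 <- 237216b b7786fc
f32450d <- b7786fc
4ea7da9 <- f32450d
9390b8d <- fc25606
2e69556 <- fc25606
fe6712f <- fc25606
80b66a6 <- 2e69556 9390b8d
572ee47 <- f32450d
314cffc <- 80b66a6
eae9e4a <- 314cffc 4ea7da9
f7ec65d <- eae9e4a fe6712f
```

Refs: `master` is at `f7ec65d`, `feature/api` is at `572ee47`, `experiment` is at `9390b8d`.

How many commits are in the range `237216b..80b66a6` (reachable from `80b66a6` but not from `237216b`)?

4

Reachable from 80b66a6: {237216b, 2e69556, 69e982e, 80b66a6, 832cd77, 9390b8d, b7786fc, fc25606}.
Reachable from 237216b: {237216b, 69e982e, 832cd77, b7786fc}.
In 80b66a6's history but not 237216b's: {2e69556, 80b66a6, 9390b8d, fc25606} — 4 commits.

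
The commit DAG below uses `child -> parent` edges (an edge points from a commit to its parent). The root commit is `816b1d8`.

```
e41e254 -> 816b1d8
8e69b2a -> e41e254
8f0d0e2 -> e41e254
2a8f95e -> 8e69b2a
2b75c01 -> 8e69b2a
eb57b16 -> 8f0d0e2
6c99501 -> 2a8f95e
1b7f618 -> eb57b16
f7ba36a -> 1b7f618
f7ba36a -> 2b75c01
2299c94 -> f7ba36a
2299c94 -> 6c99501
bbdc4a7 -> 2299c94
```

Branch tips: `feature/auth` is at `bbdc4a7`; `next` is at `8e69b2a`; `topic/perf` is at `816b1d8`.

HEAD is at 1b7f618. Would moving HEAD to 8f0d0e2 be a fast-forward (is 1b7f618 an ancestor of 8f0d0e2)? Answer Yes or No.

No

A fast-forward from 1b7f618 to 8f0d0e2 is possible iff 1b7f618 is an ancestor of 8f0d0e2.
Ancestors of 8f0d0e2: {816b1d8, 8f0d0e2, e41e254}.
1b7f618 is not among them, so fast-forward is not possible.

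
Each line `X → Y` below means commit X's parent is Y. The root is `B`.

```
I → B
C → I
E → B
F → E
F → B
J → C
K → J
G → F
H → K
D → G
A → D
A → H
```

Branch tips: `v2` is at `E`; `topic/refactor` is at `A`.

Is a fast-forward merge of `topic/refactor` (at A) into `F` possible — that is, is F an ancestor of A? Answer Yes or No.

Yes

A fast-forward from F to A is possible iff F is an ancestor of A.
Ancestors of A: {A, B, C, D, E, F, G, H, I, J, K}.
F is among them, so fast-forward is possible.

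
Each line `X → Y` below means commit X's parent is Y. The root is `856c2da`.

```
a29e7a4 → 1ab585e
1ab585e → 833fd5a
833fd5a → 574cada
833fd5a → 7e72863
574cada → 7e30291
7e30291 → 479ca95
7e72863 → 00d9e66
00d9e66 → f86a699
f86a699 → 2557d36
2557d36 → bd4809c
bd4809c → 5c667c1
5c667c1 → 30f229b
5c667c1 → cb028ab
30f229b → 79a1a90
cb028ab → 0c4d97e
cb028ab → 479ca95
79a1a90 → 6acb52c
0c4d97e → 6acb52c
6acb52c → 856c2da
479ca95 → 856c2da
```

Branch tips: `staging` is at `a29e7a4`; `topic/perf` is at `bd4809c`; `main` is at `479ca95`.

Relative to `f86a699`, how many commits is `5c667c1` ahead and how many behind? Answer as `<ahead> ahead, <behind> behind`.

0 ahead, 3 behind

Reachable from 5c667c1: {0c4d97e, 30f229b, 479ca95, 5c667c1, 6acb52c, 79a1a90, 856c2da, cb028ab}.
Reachable from f86a699: {0c4d97e, 2557d36, 30f229b, 479ca95, 5c667c1, 6acb52c, 79a1a90, 856c2da, bd4809c, cb028ab, f86a699}.
Only in 5c667c1's history (ahead): {} — 0.
Only in f86a699's history (behind): {2557d36, bd4809c, f86a699} — 3.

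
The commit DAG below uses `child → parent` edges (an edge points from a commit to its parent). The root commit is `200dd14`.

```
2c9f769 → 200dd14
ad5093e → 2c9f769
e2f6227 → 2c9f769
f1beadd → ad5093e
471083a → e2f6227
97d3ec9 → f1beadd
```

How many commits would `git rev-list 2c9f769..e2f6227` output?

1

Reachable from e2f6227: {200dd14, 2c9f769, e2f6227}.
Reachable from 2c9f769: {200dd14, 2c9f769}.
In e2f6227's history but not 2c9f769's: {e2f6227} — 1 commit.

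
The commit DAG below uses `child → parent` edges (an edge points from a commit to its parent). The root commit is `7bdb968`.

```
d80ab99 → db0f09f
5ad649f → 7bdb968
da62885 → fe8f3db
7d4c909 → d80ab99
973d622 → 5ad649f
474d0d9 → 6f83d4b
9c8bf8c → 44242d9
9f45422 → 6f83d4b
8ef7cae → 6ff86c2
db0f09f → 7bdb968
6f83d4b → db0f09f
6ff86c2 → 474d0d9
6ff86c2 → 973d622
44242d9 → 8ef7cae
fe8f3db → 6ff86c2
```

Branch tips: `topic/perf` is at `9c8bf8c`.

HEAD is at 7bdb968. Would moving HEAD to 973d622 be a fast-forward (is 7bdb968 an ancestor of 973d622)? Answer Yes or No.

A fast-forward from 7bdb968 to 973d622 is possible iff 7bdb968 is an ancestor of 973d622.
Ancestors of 973d622: {5ad649f, 7bdb968, 973d622}.
7bdb968 is among them, so fast-forward is possible.

Yes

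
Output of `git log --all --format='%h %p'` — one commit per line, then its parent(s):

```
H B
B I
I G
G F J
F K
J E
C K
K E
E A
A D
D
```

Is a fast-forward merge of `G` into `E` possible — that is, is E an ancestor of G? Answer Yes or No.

A fast-forward from E to G is possible iff E is an ancestor of G.
Ancestors of G: {A, D, E, F, G, J, K}.
E is among them, so fast-forward is possible.

Yes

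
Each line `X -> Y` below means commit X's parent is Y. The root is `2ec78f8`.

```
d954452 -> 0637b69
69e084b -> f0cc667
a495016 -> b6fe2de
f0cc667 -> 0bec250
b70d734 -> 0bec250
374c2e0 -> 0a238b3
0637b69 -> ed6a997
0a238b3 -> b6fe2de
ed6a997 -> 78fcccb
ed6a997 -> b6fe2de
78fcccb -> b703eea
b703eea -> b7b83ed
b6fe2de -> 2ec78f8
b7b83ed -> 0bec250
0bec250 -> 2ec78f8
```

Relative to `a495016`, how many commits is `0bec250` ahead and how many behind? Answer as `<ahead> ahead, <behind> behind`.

1 ahead, 2 behind

Reachable from 0bec250: {0bec250, 2ec78f8}.
Reachable from a495016: {2ec78f8, a495016, b6fe2de}.
Only in 0bec250's history (ahead): {0bec250} — 1.
Only in a495016's history (behind): {a495016, b6fe2de} — 2.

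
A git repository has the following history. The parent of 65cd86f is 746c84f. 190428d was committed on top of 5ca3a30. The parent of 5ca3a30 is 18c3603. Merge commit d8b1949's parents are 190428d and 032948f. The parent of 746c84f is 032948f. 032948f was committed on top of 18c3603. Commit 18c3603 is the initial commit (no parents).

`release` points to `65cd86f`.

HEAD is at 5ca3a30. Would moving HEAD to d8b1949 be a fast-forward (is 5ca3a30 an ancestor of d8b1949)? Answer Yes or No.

A fast-forward from 5ca3a30 to d8b1949 is possible iff 5ca3a30 is an ancestor of d8b1949.
Ancestors of d8b1949: {032948f, 18c3603, 190428d, 5ca3a30, d8b1949}.
5ca3a30 is among them, so fast-forward is possible.

Yes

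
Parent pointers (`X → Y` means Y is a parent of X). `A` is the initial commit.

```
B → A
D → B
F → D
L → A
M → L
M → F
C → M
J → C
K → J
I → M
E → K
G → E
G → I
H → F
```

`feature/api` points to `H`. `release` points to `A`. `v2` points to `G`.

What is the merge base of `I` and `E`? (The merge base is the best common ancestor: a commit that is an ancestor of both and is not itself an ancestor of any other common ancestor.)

M

Ancestors of I: {A, B, D, F, I, L, M}.
Ancestors of E: {A, B, C, D, E, F, J, K, L, M}.
Common ancestors: {A, B, D, F, L, M}.
Among these, M is not an ancestor of any other common ancestor — it is the merge base.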